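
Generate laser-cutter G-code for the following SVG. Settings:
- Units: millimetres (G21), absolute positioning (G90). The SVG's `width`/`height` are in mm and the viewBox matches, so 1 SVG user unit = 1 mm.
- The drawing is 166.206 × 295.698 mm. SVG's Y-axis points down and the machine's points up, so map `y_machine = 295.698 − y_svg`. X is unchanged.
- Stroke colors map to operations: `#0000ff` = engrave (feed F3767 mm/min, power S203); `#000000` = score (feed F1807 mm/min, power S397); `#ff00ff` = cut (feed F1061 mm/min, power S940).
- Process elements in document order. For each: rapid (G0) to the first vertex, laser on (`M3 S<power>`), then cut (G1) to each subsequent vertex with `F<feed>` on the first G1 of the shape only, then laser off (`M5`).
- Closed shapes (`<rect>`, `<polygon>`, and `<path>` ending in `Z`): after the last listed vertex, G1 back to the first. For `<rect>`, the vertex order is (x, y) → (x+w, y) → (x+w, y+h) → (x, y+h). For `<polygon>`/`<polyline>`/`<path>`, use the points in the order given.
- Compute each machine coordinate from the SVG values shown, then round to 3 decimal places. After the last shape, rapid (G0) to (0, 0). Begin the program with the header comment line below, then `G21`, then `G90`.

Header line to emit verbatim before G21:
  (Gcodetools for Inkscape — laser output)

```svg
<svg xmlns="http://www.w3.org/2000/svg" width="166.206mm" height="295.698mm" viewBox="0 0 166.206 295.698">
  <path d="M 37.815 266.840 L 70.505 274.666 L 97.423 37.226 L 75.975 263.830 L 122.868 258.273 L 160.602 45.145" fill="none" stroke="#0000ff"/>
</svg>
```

(Gcodetools for Inkscape — laser output)
G21
G90
G0 X37.815 Y28.858
M3 S203
G1 X70.505 Y21.032 F3767
G1 X97.423 Y258.472
G1 X75.975 Y31.868
G1 X122.868 Y37.425
G1 X160.602 Y250.553
M5
G0 X0.000 Y0.000

viewBox `0 0 166.206 295.698` with mm width/height → 1 unit = 1 mm. Flip: y_m = 295.698 − y_svg.

**Shape 1** — `<path>` open polyline, stroke `#0000ff` → engrave (S203, F3767). Machine vertices: (37.815,28.858) → (70.505,21.032) → (97.423,258.472) → (75.975,31.868) → (122.868,37.425) → (160.602,250.553). Open path.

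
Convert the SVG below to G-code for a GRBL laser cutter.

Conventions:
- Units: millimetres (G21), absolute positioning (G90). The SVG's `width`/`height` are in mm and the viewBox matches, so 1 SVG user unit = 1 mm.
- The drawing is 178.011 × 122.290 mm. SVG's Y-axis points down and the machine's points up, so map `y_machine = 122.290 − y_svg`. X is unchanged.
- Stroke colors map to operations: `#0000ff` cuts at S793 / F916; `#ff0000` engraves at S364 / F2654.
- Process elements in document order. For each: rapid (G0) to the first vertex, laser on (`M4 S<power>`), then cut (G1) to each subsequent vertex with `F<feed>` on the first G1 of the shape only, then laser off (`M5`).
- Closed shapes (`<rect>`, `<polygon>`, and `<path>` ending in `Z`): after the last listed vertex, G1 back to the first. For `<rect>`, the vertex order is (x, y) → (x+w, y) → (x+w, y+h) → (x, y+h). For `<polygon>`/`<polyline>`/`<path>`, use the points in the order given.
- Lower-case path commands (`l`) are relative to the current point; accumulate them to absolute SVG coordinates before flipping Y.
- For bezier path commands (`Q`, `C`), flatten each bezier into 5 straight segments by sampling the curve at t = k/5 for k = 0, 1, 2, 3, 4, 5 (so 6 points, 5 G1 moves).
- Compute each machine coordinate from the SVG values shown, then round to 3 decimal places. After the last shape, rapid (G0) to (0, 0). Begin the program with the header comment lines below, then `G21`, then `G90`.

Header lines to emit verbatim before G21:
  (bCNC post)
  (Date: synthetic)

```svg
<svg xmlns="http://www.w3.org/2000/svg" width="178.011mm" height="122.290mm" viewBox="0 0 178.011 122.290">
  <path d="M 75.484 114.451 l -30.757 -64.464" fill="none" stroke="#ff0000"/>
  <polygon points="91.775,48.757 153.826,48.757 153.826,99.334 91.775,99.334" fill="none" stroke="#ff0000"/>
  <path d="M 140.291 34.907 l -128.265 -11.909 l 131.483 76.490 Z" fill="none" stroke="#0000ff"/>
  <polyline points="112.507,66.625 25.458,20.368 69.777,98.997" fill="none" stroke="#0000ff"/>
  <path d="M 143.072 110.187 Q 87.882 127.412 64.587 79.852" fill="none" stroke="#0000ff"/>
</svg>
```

1 u = 1 mm; y_m = 122.290 − y.

[1] `<path>` line segment, #ff0000→engrave S364 F2654: (75.484,7.839) → (44.727,72.303)

[2] `<polygon>` rectangle, #ff0000→engrave S364 F2654: (91.775,73.533) → (153.826,73.533) → (153.826,22.956) → (91.775,22.956) → (91.775,73.533) (closed)

[3] `<path>` closed polygon, #0000ff→cut S793 F916: (140.291,87.383) → (12.026,99.292) → (143.509,22.802) → (140.291,87.383) (closed)

[4] `<polyline>` open polyline, #0000ff→cut S793 F916: (112.507,55.665) → (25.458,101.922) → (69.777,23.293)

[5] `<path>` quadratic bezier, #0000ff→cut S793 F916: (143.072,12.103) → (122.272,7.804) → (104.023,8.689) → (88.326,14.756) → (75.181,26.005) → (64.587,42.438)

(bCNC post)
(Date: synthetic)
G21
G90
G0 X75.484 Y7.839
M4 S364
G1 X44.727 Y72.303 F2654
M5
G0 X91.775 Y73.533
M4 S364
G1 X153.826 Y73.533 F2654
G1 X153.826 Y22.956
G1 X91.775 Y22.956
G1 X91.775 Y73.533
M5
G0 X140.291 Y87.383
M4 S793
G1 X12.026 Y99.292 F916
G1 X143.509 Y22.802
G1 X140.291 Y87.383
M5
G0 X112.507 Y55.665
M4 S793
G1 X25.458 Y101.922 F916
G1 X69.777 Y23.293
M5
G0 X143.072 Y12.103
M4 S793
G1 X122.272 Y7.804 F916
G1 X104.023 Y8.689
G1 X88.326 Y14.756
G1 X75.181 Y26.005
G1 X64.587 Y42.438
M5
G0 X0.000 Y0.000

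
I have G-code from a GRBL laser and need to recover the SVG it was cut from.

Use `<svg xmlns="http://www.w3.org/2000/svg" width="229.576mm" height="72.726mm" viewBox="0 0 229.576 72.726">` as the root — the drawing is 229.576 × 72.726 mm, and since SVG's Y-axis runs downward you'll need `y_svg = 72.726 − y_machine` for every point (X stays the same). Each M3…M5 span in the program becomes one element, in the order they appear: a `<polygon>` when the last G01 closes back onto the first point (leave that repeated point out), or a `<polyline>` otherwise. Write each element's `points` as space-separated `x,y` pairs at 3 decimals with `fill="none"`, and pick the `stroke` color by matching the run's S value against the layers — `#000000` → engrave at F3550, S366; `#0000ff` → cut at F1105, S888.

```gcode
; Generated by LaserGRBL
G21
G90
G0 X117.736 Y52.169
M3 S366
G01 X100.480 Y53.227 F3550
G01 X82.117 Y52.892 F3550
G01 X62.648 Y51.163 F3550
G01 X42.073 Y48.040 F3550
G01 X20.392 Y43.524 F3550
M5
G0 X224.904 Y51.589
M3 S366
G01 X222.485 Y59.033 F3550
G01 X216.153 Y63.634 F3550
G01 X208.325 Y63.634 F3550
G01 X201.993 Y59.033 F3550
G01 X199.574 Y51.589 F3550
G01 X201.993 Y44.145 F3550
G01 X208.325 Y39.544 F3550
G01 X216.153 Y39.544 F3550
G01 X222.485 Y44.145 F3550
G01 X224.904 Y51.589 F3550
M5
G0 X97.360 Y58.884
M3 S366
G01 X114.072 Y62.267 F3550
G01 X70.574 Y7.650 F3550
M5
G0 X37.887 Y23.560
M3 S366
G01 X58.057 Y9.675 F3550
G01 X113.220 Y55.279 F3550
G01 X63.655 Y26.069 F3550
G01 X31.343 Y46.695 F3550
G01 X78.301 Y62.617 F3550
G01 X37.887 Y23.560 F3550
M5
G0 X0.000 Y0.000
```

Machine Y-up, SVG Y-down with viewBox height 72.726, so y_svg = 72.726 − y_machine; X carries over. Every run uses S366, so all elements get stroke `#000000` (engrave).

Run 1: The run is open, so emit a `<polyline>` with points (Y-flipped): 117.736,20.557 100.480,19.499 82.117,19.834 62.648,21.563 42.073,24.686 20.392,29.202.

Run 2: The run returns to its start, so emit a `<polygon>` with points (Y-flipped): 224.904,21.137 222.485,13.693 216.153,9.092 208.325,9.092 201.993,13.693 199.574,21.137 201.993,28.581 208.325,33.182 216.153,33.182 222.485,28.581.

Run 3: The run is open, so emit a `<polyline>` with points (Y-flipped): 97.360,13.842 114.072,10.459 70.574,65.076.

Run 4: The run returns to its start, so emit a `<polygon>` with points (Y-flipped): 37.887,49.166 58.057,63.051 113.220,17.447 63.655,46.657 31.343,26.031 78.301,10.109.

<svg xmlns="http://www.w3.org/2000/svg" width="229.576mm" height="72.726mm" viewBox="0 0 229.576 72.726">
  <polyline points="117.736,20.557 100.480,19.499 82.117,19.834 62.648,21.563 42.073,24.686 20.392,29.202" fill="none" stroke="#000000"/>
  <polygon points="224.904,21.137 222.485,13.693 216.153,9.092 208.325,9.092 201.993,13.693 199.574,21.137 201.993,28.581 208.325,33.182 216.153,33.182 222.485,28.581" fill="none" stroke="#000000"/>
  <polyline points="97.360,13.842 114.072,10.459 70.574,65.076" fill="none" stroke="#000000"/>
  <polygon points="37.887,49.166 58.057,63.051 113.220,17.447 63.655,46.657 31.343,26.031 78.301,10.109" fill="none" stroke="#000000"/>
</svg>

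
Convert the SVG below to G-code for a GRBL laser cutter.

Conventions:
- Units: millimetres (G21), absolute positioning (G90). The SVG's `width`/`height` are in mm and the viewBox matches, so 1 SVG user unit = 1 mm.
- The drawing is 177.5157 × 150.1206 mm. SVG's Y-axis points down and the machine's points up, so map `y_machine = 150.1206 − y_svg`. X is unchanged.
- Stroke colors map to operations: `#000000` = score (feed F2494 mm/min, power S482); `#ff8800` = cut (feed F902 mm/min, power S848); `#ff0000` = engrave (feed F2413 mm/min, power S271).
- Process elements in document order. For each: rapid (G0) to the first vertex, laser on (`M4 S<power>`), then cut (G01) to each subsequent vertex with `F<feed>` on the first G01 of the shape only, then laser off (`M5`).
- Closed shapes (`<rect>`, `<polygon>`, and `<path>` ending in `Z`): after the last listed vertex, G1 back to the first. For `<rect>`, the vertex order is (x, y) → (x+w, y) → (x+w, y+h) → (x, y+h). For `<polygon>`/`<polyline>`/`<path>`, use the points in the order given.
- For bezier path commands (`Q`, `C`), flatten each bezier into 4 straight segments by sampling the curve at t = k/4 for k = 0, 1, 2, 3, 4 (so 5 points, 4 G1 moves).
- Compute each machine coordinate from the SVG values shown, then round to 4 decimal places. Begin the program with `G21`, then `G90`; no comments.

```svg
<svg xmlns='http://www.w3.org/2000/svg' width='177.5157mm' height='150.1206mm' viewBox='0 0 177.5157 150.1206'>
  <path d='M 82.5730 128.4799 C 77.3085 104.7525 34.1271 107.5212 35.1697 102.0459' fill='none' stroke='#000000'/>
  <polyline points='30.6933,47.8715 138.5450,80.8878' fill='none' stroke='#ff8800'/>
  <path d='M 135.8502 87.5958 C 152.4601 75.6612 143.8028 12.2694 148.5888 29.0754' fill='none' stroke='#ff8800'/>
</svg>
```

G21
G90
G0 X82.5730 Y21.6407
M4 S482
G01 X72.7987 Y35.0110 F2494
G01 X56.5062 Y41.7022
G01 X41.3963 Y44.9712
G01 X35.1697 Y48.0747
M5
G0 X30.6933 Y102.2491
M4 S848
G01 X138.5450 Y69.2328 F902
M5
G0 X135.8502 Y62.5248
M4 S848
G01 X144.1749 Y79.0669 F902
G01 X146.6535 Y102.5627
G01 X146.9151 Y120.6697
G01 X148.5888 Y121.0452
M5

viewBox `0 0 177.5157 150.1206` with mm width/height → 1 unit = 1 mm. Flip: y_m = 150.1206 − y_svg.

**Shape 1** — `<path>` cubic bezier, stroke `#000000` → score (S482, F2494). Control points (SVG): P0=(82.5730,128.4799), P1=(77.3085,104.7525), P2=(34.1271,107.5212), P3=(35.1697,102.0459); sampled at t=k/4. Machine vertices: (82.5730,21.6407) → (72.7987,35.0110) → (56.5062,41.7022) → (41.3963,44.9712) → (35.1697,48.0747). Open path.

**Shape 2** — `<polyline>` line segment, stroke `#ff8800` → cut (S848, F902). Machine vertices: (30.6933,102.2491) → (138.5450,69.2328). Open path.

**Shape 3** — `<path>` cubic bezier, stroke `#ff8800` → cut (S848, F902). Control points (SVG): P0=(135.8502,87.5958), P1=(152.4601,75.6612), P2=(143.8028,12.2694), P3=(148.5888,29.0754); sampled at t=k/4. Machine vertices: (135.8502,62.5248) → (144.1749,79.0669) → (146.6535,102.5627) → (146.9151,120.6697) → (148.5888,121.0452). Open path.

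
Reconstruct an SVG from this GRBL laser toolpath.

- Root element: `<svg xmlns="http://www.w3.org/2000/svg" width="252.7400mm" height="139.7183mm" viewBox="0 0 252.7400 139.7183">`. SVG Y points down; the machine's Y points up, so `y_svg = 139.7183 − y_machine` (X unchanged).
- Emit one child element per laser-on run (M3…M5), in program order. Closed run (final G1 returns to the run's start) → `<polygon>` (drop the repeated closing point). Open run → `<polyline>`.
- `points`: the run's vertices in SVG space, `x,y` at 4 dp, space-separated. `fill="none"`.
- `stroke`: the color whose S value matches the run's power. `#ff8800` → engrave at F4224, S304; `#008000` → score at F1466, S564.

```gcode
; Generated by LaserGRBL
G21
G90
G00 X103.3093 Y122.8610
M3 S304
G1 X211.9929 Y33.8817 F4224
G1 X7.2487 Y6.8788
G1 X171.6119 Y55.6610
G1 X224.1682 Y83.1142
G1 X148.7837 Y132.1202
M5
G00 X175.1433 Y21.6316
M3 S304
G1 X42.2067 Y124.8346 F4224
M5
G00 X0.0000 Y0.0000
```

y_svg = 139.7183 − y_m. Every run uses S304, so all elements get stroke `#ff8800` (engrave).

[1] open run; points: 103.3093,16.8573 211.9929,105.8366 7.2487,132.8395 171.6119,84.0573 224.1682,56.6041 148.7837,7.5981

[2] open run; points: 175.1433,118.0867 42.2067,14.8837

<svg xmlns="http://www.w3.org/2000/svg" width="252.7400mm" height="139.7183mm" viewBox="0 0 252.7400 139.7183">
  <polyline points="103.3093,16.8573 211.9929,105.8366 7.2487,132.8395 171.6119,84.0573 224.1682,56.6041 148.7837,7.5981" fill="none" stroke="#ff8800"/>
  <polyline points="175.1433,118.0867 42.2067,14.8837" fill="none" stroke="#ff8800"/>
</svg>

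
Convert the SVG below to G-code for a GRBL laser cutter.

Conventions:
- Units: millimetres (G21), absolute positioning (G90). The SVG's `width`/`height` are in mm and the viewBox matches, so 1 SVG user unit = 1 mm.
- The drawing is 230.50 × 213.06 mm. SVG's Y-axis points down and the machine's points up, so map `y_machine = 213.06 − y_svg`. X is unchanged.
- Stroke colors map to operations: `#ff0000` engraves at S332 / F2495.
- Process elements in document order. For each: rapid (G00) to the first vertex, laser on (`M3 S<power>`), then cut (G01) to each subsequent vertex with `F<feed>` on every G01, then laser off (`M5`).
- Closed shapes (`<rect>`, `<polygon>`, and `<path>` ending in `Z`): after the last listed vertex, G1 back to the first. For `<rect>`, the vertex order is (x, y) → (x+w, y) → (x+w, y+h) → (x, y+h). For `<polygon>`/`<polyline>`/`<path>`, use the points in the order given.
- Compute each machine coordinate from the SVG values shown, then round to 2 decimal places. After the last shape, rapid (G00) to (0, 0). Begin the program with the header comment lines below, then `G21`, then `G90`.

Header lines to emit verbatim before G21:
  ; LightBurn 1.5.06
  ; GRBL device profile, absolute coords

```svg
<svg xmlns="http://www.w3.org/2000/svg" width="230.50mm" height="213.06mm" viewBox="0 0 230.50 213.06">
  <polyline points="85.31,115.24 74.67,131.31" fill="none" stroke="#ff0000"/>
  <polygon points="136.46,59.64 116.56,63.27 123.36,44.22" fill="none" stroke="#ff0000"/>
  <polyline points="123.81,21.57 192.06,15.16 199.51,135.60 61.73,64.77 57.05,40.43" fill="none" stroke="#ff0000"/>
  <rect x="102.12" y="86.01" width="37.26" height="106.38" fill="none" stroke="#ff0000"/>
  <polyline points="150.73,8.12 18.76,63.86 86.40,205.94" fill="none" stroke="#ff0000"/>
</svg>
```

; LightBurn 1.5.06
; GRBL device profile, absolute coords
G21
G90
G00 X85.31 Y97.82
M3 S332
G01 X74.67 Y81.75 F2495
M5
G00 X136.46 Y153.42
M3 S332
G01 X116.56 Y149.79 F2495
G01 X123.36 Y168.84 F2495
G01 X136.46 Y153.42 F2495
M5
G00 X123.81 Y191.49
M3 S332
G01 X192.06 Y197.90 F2495
G01 X199.51 Y77.46 F2495
G01 X61.73 Y148.29 F2495
G01 X57.05 Y172.63 F2495
M5
G00 X102.12 Y127.05
M3 S332
G01 X139.38 Y127.05 F2495
G01 X139.38 Y20.67 F2495
G01 X102.12 Y20.67 F2495
G01 X102.12 Y127.05 F2495
M5
G00 X150.73 Y204.94
M3 S332
G01 X18.76 Y149.20 F2495
G01 X86.40 Y7.12 F2495
M5
G00 X0.00 Y0.00

1 u = 1 mm; y_m = 213.06 − y.

[1] `<polyline>` line segment, #ff0000→engrave S332 F2495: (85.31,97.82) → (74.67,81.75)

[2] `<polygon>` regular polygon, #ff0000→engrave S332 F2495: (136.46,153.42) → (116.56,149.79) → (123.36,168.84) → (136.46,153.42) (closed)

[3] `<polyline>` open polyline, #ff0000→engrave S332 F2495: (123.81,191.49) → (192.06,197.90) → (199.51,77.46) → (61.73,148.29) → (57.05,172.63)

[4] `<rect>` rectangle, #ff0000→engrave S332 F2495: (102.12,127.05) → (139.38,127.05) → (139.38,20.67) → (102.12,20.67) → (102.12,127.05) (closed)

[5] `<polyline>` open polyline, #ff0000→engrave S332 F2495: (150.73,204.94) → (18.76,149.20) → (86.40,7.12)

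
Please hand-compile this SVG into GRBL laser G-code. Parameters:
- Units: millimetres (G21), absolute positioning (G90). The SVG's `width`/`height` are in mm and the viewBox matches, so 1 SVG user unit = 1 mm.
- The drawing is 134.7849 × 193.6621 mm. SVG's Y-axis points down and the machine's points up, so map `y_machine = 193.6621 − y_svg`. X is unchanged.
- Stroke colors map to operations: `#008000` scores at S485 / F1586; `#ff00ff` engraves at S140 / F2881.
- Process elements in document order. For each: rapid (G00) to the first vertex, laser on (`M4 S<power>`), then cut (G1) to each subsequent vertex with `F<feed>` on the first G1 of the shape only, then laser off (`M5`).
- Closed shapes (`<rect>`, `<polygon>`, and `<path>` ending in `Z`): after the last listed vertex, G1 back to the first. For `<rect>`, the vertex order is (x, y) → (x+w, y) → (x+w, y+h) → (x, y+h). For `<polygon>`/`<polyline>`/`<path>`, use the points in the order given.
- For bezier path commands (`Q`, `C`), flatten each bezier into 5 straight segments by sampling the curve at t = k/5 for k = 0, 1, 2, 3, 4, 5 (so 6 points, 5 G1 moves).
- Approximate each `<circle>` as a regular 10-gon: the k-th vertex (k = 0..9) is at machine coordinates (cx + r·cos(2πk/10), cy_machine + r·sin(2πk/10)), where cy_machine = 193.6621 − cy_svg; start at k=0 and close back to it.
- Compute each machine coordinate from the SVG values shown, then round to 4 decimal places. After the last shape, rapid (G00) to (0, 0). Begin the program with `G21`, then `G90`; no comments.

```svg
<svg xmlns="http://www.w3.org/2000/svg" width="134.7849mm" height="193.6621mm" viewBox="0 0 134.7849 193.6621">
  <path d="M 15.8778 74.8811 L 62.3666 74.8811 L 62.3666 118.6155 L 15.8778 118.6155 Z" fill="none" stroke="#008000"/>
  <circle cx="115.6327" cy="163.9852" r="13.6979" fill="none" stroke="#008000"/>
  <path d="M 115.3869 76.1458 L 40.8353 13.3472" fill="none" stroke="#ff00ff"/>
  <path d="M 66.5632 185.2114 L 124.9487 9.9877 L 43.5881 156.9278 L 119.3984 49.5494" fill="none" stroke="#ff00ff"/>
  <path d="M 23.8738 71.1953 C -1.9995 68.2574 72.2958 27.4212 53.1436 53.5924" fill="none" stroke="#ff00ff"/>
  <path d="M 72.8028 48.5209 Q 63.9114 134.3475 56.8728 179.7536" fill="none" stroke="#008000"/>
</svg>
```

1 u = 1 mm; y_m = 193.6621 − y.

[1] `<path>` rectangle, #008000→score S485 F1586: (15.8778,118.7810) → (62.3666,118.7810) → (62.3666,75.0466) → (15.8778,75.0466) → (15.8778,118.7810) (closed)

[2] `<circle>` circle, #008000→score S485 F1586: (129.3306,29.6769) → (126.7145,37.7283) → (119.8656,42.7044) → (111.3998,42.7044) → (104.5509,37.7283) → (101.9348,29.6769) → (104.5509,21.6255) → (111.3998,16.6494) → (119.8656,16.6494) → (126.7145,21.6255) → (129.3306,29.6769) (closed)

[3] `<path>` line segment, #ff00ff→engrave S140 F2881: (115.3869,117.5163) → (40.8353,180.3149)

[4] `<path>` open polyline, #ff00ff→engrave S140 F2881: (66.5632,8.4507) → (124.9487,183.6744) → (43.5881,36.7343) → (119.3984,144.1127)

[5] `<path>` cubic bezier, #ff00ff→engrave S140 F2881: (23.8738,122.4668) → (18.8211,127.9381) → (28.5153,137.4695) → (43.6629,146.0256) → (54.9701,148.5708) → (53.1436,140.0697)

[6] `<path>` quadratic bezier, #008000→score S485 F1586: (72.8028,145.1412) → (69.3204,112.4274) → (65.9861,82.9472) → (62.8001,56.7007) → (59.7624,33.6878) → (56.8728,13.9085)

G21
G90
G00 X15.8778 Y118.7810
M4 S485
G1 X62.3666 Y118.7810 F1586
G1 X62.3666 Y75.0466
G1 X15.8778 Y75.0466
G1 X15.8778 Y118.7810
M5
G00 X129.3306 Y29.6769
M4 S485
G1 X126.7145 Y37.7283 F1586
G1 X119.8656 Y42.7044
G1 X111.3998 Y42.7044
G1 X104.5509 Y37.7283
G1 X101.9348 Y29.6769
G1 X104.5509 Y21.6255
G1 X111.3998 Y16.6494
G1 X119.8656 Y16.6494
G1 X126.7145 Y21.6255
G1 X129.3306 Y29.6769
M5
G00 X115.3869 Y117.5163
M4 S140
G1 X40.8353 Y180.3149 F2881
M5
G00 X66.5632 Y8.4507
M4 S140
G1 X124.9487 Y183.6744 F2881
G1 X43.5881 Y36.7343
G1 X119.3984 Y144.1127
M5
G00 X23.8738 Y122.4668
M4 S140
G1 X18.8211 Y127.9381 F2881
G1 X28.5153 Y137.4695
G1 X43.6629 Y146.0256
G1 X54.9701 Y148.5708
G1 X53.1436 Y140.0697
M5
G00 X72.8028 Y145.1412
M4 S485
G1 X69.3204 Y112.4274 F1586
G1 X65.9861 Y82.9472
G1 X62.8001 Y56.7007
G1 X59.7624 Y33.6878
G1 X56.8728 Y13.9085
M5
G00 X0.0000 Y0.0000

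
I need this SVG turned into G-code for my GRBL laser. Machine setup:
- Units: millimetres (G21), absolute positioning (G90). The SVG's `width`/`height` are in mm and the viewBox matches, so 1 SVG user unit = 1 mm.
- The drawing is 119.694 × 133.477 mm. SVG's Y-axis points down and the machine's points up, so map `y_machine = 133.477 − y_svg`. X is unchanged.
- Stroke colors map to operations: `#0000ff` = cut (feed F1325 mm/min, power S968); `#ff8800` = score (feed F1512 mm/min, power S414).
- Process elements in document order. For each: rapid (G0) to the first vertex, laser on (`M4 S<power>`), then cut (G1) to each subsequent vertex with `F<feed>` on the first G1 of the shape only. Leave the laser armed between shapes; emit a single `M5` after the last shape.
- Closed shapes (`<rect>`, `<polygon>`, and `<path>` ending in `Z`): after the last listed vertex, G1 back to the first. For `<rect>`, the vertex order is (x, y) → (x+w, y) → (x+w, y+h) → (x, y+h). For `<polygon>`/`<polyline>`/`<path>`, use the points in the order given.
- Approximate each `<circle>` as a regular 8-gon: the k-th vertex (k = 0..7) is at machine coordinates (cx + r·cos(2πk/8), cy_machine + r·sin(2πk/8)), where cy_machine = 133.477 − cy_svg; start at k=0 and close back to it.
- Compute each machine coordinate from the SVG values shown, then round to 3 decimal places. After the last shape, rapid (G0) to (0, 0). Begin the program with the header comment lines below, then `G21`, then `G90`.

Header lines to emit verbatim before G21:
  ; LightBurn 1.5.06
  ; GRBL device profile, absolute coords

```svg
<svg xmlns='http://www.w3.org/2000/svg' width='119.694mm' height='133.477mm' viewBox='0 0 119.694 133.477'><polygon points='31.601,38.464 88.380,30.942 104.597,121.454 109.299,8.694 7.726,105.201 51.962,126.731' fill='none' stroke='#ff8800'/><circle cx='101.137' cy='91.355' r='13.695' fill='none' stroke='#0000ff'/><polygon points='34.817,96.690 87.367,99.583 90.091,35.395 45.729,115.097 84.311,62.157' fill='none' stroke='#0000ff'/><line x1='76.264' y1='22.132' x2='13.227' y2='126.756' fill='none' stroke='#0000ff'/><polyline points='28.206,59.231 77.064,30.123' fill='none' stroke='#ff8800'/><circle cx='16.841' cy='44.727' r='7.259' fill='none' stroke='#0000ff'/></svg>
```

; LightBurn 1.5.06
; GRBL device profile, absolute coords
G21
G90
G0 X31.601 Y95.013
M4 S414
G1 X88.380 Y102.535 F1512
G1 X104.597 Y12.023
G1 X109.299 Y124.783
G1 X7.726 Y28.276
G1 X51.962 Y6.746
G1 X31.601 Y95.013
G0 X114.832 Y42.122
M4 S968
G1 X110.821 Y51.806 F1325
G1 X101.137 Y55.817
G1 X91.453 Y51.806
G1 X87.442 Y42.122
G1 X91.453 Y32.438
G1 X101.137 Y28.427
G1 X110.821 Y32.438
G1 X114.832 Y42.122
G0 X34.817 Y36.787
M4 S968
G1 X87.367 Y33.894 F1325
G1 X90.091 Y98.082
G1 X45.729 Y18.380
G1 X84.311 Y71.320
G1 X34.817 Y36.787
G0 X76.264 Y111.345
M4 S968
G1 X13.227 Y6.721 F1325
G0 X28.206 Y74.246
M4 S414
G1 X77.064 Y103.354 F1512
G0 X24.100 Y88.750
M4 S968
G1 X21.974 Y93.883 F1325
G1 X16.841 Y96.009
G1 X11.708 Y93.883
G1 X9.582 Y88.750
G1 X11.708 Y83.617
G1 X16.841 Y81.491
G1 X21.974 Y83.617
G1 X24.100 Y88.750
M5
G0 X0.000 Y0.000

viewBox `0 0 119.694 133.477` with mm width/height → 1 unit = 1 mm. Flip: y_m = 133.477 − y_svg.

**Shape 1** — `<polygon>` closed polygon, stroke `#ff8800` → score (S414, F1512). Machine vertices: (31.601,95.013) → (88.380,102.535) → (104.597,12.023) → (109.299,124.783) → (7.726,28.276) → (51.962,6.746) → (31.601,95.013). Closed: final G1 returns to the first vertex.

**Shape 2** — `<circle>` circle, stroke `#0000ff` → cut (S968, F1325). Machine vertices: (114.832,42.122) → (110.821,51.806) → (101.137,55.817) → (91.453,51.806) → (87.442,42.122) → (91.453,32.438) → (101.137,28.427) → (110.821,32.438) → (114.832,42.122). Closed: final G1 returns to the first vertex.

**Shape 3** — `<polygon>` closed polygon, stroke `#0000ff` → cut (S968, F1325). Machine vertices: (34.817,36.787) → (87.367,33.894) → (90.091,98.082) → (45.729,18.380) → (84.311,71.320) → (34.817,36.787). Closed: final G1 returns to the first vertex.

**Shape 4** — `<line>` line segment, stroke `#0000ff` → cut (S968, F1325). Machine vertices: (76.264,111.345) → (13.227,6.721). Open path.

**Shape 5** — `<polyline>` line segment, stroke `#ff8800` → score (S414, F1512). Machine vertices: (28.206,74.246) → (77.064,103.354). Open path.

**Shape 6** — `<circle>` circle, stroke `#0000ff` → cut (S968, F1325). Machine vertices: (24.100,88.750) → (21.974,93.883) → (16.841,96.009) → (11.708,93.883) → (9.582,88.750) → (11.708,83.617) → (16.841,81.491) → (21.974,83.617) → (24.100,88.750). Closed: final G1 returns to the first vertex.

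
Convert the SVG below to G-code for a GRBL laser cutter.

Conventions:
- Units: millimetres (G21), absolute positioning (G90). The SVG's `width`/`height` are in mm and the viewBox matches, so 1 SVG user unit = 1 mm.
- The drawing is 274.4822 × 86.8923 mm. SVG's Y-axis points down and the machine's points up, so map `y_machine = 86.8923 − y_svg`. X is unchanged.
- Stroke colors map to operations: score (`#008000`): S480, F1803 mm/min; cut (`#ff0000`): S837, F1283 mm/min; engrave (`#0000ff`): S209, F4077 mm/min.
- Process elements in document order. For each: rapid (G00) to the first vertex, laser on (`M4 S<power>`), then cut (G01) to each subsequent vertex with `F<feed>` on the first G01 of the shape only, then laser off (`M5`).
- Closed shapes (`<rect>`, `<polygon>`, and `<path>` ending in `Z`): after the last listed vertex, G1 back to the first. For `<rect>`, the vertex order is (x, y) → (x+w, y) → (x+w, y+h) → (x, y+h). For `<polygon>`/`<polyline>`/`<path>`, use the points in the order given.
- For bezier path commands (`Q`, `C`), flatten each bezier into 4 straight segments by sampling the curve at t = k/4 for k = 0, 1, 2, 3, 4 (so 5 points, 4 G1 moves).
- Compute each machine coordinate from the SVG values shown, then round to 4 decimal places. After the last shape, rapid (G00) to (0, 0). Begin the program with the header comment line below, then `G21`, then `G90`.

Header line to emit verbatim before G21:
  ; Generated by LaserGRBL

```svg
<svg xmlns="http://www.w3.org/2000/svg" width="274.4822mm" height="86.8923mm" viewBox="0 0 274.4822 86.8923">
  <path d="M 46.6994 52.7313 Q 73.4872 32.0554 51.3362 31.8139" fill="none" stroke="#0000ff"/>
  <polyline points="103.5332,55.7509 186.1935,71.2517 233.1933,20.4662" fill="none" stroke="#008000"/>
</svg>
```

viewBox `0 0 274.4822 86.8923` with mm width/height → 1 unit = 1 mm. Flip: y_m = 86.8923 − y_svg.

**Shape 1** — `<path>` quadratic bezier, stroke `#0000ff` → engrave (S209, F4077). Control points (SVG): P0=(46.6994,52.7313), P1=(73.4872,32.0554), P2=(51.3362,31.8139); sampled at t=k/4. Machine vertices: (46.6994,34.1610) → (57.0346,43.2218) → (61.2525,49.7283) → (59.3530,53.6805) → (51.3362,55.0784). Open path.

**Shape 2** — `<polyline>` open polyline, stroke `#008000` → score (S480, F1803). Machine vertices: (103.5332,31.1414) → (186.1935,15.6406) → (233.1933,66.4261). Open path.

; Generated by LaserGRBL
G21
G90
G00 X46.6994 Y34.1610
M4 S209
G01 X57.0346 Y43.2218 F4077
G01 X61.2525 Y49.7283
G01 X59.3530 Y53.6805
G01 X51.3362 Y55.0784
M5
G00 X103.5332 Y31.1414
M4 S480
G01 X186.1935 Y15.6406 F1803
G01 X233.1933 Y66.4261
M5
G00 X0.0000 Y0.0000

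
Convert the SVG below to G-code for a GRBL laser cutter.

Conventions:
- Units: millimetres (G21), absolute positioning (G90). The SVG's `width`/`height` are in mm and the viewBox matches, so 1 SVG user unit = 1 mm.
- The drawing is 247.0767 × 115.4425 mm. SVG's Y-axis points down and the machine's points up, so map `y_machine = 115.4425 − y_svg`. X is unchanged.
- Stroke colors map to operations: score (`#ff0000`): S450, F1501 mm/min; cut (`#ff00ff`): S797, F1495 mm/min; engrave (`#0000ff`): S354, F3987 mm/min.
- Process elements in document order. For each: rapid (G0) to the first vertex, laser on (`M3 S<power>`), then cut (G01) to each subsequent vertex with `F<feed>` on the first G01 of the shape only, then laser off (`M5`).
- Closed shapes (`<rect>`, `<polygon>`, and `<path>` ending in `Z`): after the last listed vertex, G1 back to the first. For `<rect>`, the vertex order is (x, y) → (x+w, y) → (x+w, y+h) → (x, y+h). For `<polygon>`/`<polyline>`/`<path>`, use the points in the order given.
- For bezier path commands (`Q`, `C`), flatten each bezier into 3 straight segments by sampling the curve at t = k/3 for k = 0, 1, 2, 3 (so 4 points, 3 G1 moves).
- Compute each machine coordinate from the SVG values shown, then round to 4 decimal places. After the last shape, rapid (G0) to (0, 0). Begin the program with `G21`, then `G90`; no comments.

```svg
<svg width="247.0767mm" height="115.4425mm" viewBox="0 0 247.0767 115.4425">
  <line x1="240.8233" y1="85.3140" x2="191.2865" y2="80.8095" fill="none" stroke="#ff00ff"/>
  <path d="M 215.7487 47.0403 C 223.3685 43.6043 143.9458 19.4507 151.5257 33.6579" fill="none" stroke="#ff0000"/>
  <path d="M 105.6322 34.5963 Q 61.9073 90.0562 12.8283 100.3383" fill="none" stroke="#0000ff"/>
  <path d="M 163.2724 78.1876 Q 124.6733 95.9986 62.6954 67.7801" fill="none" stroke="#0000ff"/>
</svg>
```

Since the viewBox matches the mm dimensions, user units are millimetres directly. The only transform is the Y-flip y_m = 115.4425 − y_svg.

Shape 1 is a line segment drawn with `<line>`. Its stroke #ff00ff means cut at S797, F1495. After flipping Y the toolpath is (240.8233,30.1285) → (191.2865,34.6330).

Shape 2 is a cubic bezier drawn with `<path>`. Its stroke #ff0000 means score at S450, F1501. After flipping Y the toolpath is (215.7487,68.4022) → (200.8004,76.5560) → (166.5006,85.3930) → (151.5257,81.7846).

Shape 3 is a quadratic bezier drawn with `<path>`. Its stroke #0000ff means engrave at S354, F3987. After flipping Y the toolpath is (105.6322,80.8462) → (75.8874,48.8927) → (44.9527,26.9787) → (12.8283,15.1042).

Shape 4 is a quadratic bezier drawn with `<path>`. Its stroke #0000ff means engrave at S354, F3987. After flipping Y the toolpath is (163.2724,37.2549) → (134.9420,30.4953) → (101.4164,33.9645) → (62.6954,47.6624).

G21
G90
G0 X240.8233 Y30.1285
M3 S797
G01 X191.2865 Y34.6330 F1495
M5
G0 X215.7487 Y68.4022
M3 S450
G01 X200.8004 Y76.5560 F1501
G01 X166.5006 Y85.3930
G01 X151.5257 Y81.7846
M5
G0 X105.6322 Y80.8462
M3 S354
G01 X75.8874 Y48.8927 F3987
G01 X44.9527 Y26.9787
G01 X12.8283 Y15.1042
M5
G0 X163.2724 Y37.2549
M3 S354
G01 X134.9420 Y30.4953 F3987
G01 X101.4164 Y33.9645
G01 X62.6954 Y47.6624
M5
G0 X0.0000 Y0.0000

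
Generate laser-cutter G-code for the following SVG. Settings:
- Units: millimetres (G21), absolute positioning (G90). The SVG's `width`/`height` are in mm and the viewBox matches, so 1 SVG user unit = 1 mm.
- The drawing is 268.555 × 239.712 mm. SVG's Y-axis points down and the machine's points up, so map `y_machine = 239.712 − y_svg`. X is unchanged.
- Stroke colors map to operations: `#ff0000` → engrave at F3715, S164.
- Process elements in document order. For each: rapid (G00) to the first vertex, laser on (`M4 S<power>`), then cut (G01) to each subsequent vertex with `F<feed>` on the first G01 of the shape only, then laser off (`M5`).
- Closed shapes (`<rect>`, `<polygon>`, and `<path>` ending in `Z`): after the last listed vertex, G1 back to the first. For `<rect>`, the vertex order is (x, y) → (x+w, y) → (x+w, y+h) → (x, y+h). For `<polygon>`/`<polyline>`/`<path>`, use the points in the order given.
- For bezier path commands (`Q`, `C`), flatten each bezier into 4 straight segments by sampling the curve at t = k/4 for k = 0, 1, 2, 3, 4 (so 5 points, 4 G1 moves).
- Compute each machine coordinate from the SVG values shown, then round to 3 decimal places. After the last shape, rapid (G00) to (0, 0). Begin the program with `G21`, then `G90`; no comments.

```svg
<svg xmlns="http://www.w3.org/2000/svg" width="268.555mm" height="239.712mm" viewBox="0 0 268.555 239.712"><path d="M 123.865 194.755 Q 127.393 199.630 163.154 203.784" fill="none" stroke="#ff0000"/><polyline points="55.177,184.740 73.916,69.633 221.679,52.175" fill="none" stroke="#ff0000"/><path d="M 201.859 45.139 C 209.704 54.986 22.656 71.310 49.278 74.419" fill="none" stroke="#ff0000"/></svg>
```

1 u = 1 mm; y_m = 239.712 − y.

[1] `<path>` quadratic bezier, #ff0000→engrave S164 F3715: (123.865,44.957) → (127.644,42.565) → (135.451,40.262) → (147.288,38.050) → (163.154,35.928)

[2] `<polyline>` open polyline, #ff0000→engrave S164 F3715: (55.177,54.972) → (73.916,170.079) → (221.679,187.537)

[3] `<path>` cubic bezier, #ff0000→engrave S164 F3715: (201.859,194.573) → (177.584,186.281) → (118.527,177.406) → (62.991,169.795) → (49.278,165.293)

G21
G90
G00 X123.865 Y44.957
M4 S164
G01 X127.644 Y42.565 F3715
G01 X135.451 Y40.262
G01 X147.288 Y38.050
G01 X163.154 Y35.928
M5
G00 X55.177 Y54.972
M4 S164
G01 X73.916 Y170.079 F3715
G01 X221.679 Y187.537
M5
G00 X201.859 Y194.573
M4 S164
G01 X177.584 Y186.281 F3715
G01 X118.527 Y177.406
G01 X62.991 Y169.795
G01 X49.278 Y165.293
M5
G00 X0.000 Y0.000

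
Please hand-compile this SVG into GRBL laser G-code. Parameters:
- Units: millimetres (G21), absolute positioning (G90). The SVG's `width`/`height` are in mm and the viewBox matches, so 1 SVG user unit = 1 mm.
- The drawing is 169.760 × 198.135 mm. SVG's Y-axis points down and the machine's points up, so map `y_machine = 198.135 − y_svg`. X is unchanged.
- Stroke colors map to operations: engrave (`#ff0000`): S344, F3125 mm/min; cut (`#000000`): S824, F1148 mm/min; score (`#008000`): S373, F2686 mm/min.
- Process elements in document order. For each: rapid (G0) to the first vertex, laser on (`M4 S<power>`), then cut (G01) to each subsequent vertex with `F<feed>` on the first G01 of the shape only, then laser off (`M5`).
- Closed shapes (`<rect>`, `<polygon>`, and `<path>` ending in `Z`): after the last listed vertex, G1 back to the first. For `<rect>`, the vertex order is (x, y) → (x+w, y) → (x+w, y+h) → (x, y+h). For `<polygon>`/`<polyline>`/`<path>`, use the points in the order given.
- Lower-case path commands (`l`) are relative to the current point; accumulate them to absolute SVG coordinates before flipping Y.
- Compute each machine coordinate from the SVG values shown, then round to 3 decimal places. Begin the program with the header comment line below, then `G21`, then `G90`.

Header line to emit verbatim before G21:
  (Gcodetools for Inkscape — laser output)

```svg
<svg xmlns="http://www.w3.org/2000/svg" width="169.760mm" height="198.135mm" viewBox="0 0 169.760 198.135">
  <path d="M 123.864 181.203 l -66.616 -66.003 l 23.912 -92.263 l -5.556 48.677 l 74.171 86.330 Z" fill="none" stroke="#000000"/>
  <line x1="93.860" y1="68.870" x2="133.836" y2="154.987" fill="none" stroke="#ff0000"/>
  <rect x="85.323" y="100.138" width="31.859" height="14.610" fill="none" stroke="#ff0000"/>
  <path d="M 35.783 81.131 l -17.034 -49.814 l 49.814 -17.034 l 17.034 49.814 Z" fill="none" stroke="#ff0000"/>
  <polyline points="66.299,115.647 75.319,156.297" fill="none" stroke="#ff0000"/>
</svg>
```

Since the viewBox matches the mm dimensions, user units are millimetres directly. The only transform is the Y-flip y_m = 198.135 − y_svg.

Shape 1 is a closed polygon drawn with `<path>`. Its stroke #000000 means cut at S824, F1148. After flipping Y the toolpath is (123.864,16.932) → (57.248,82.935) → (81.160,175.198) → (75.604,126.521) → (149.775,40.191) → (123.864,16.932), returning to the start.

Shape 2 is a line segment drawn with `<line>`. Its stroke #ff0000 means engrave at S344, F3125. After flipping Y the toolpath is (93.860,129.265) → (133.836,43.148).

Shape 3 is a rectangle drawn with `<rect>`. Its stroke #ff0000 means engrave at S344, F3125. After flipping Y the toolpath is (85.323,97.997) → (117.182,97.997) → (117.182,83.387) → (85.323,83.387) → (85.323,97.997), returning to the start.

Shape 4 is a regular polygon drawn with `<path>`. Its stroke #ff0000 means engrave at S344, F3125. After flipping Y the toolpath is (35.783,117.004) → (18.749,166.818) → (68.563,183.852) → (85.597,134.038) → (35.783,117.004), returning to the start.

Shape 5 is a line segment drawn with `<polyline>`. Its stroke #ff0000 means engrave at S344, F3125. After flipping Y the toolpath is (66.299,82.488) → (75.319,41.838).

(Gcodetools for Inkscape — laser output)
G21
G90
G0 X123.864 Y16.932
M4 S824
G01 X57.248 Y82.935 F1148
G01 X81.160 Y175.198
G01 X75.604 Y126.521
G01 X149.775 Y40.191
G01 X123.864 Y16.932
M5
G0 X93.860 Y129.265
M4 S344
G01 X133.836 Y43.148 F3125
M5
G0 X85.323 Y97.997
M4 S344
G01 X117.182 Y97.997 F3125
G01 X117.182 Y83.387
G01 X85.323 Y83.387
G01 X85.323 Y97.997
M5
G0 X35.783 Y117.004
M4 S344
G01 X18.749 Y166.818 F3125
G01 X68.563 Y183.852
G01 X85.597 Y134.038
G01 X35.783 Y117.004
M5
G0 X66.299 Y82.488
M4 S344
G01 X75.319 Y41.838 F3125
M5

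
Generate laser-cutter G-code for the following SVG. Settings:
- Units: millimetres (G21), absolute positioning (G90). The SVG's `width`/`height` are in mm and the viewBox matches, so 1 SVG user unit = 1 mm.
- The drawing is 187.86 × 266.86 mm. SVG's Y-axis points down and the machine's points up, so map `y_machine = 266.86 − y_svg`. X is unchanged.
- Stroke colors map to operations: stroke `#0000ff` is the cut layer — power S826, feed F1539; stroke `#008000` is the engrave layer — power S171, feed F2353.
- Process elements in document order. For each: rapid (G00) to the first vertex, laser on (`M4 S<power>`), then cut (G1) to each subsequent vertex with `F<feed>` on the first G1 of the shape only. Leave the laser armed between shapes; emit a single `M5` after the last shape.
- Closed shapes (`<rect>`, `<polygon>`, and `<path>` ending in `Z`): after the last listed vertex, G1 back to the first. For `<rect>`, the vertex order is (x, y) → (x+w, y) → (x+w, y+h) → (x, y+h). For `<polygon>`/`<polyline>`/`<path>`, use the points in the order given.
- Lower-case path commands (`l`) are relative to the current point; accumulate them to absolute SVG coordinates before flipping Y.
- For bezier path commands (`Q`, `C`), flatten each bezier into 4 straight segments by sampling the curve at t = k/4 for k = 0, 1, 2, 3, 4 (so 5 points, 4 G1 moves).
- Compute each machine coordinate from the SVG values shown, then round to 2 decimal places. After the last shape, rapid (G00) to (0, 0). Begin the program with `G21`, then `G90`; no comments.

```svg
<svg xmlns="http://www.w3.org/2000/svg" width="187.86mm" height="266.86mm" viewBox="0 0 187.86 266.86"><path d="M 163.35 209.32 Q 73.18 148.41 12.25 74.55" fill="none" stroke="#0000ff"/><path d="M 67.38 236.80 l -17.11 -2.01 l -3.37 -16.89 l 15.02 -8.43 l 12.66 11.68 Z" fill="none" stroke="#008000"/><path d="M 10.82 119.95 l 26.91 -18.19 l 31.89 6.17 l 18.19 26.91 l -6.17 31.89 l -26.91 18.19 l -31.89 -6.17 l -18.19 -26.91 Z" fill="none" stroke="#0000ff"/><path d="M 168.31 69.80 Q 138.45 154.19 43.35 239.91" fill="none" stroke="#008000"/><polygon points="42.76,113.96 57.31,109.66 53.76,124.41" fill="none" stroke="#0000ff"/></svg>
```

G21
G90
G00 X163.35 Y57.54
M4 S826
G1 X120.09 Y88.80 F1539
G1 X80.49 Y121.69
G1 X44.54 Y156.19
G1 X12.25 Y192.31
G00 X67.38 Y30.06
M4 S171
G1 X50.27 Y32.07 F2353
G1 X46.90 Y48.96
G1 X61.92 Y57.39
G1 X74.58 Y45.71
G1 X67.38 Y30.06
G00 X10.82 Y146.91
M4 S826
G1 X37.73 Y165.10 F1539
G1 X69.62 Y158.93
G1 X87.81 Y132.02
G1 X81.64 Y100.13
G1 X54.73 Y81.94
G1 X22.84 Y88.11
G1 X4.65 Y115.02
G1 X10.82 Y146.91
G00 X168.31 Y197.06
M4 S171
G1 X149.30 Y154.78 F2353
G1 X122.14 Y112.34
G1 X86.82 Y69.73
G1 X43.35 Y26.95
G00 X42.76 Y152.90
M4 S826
G1 X57.31 Y157.20 F1539
G1 X53.76 Y142.45
G1 X42.76 Y152.90
M5
G00 X0.00 Y0.00

viewBox `0 0 187.86 266.86` with mm width/height → 1 unit = 1 mm. Flip: y_m = 266.86 − y_svg.

**Shape 1** — `<path>` quadratic bezier, stroke `#0000ff` → cut (S826, F1539). Control points (SVG): P0=(163.35,209.32), P1=(73.18,148.41), P2=(12.25,74.55); sampled at t=k/4. Machine vertices: (163.35,57.54) → (120.09,88.80) → (80.49,121.69) → (44.54,156.19) → (12.25,192.31). Open path.

**Shape 2** — `<path>` regular polygon, stroke `#008000` → engrave (S171, F2353). Machine vertices: (67.38,30.06) → (50.27,32.07) → (46.90,48.96) → (61.92,57.39) → (74.58,45.71) → (67.38,30.06). Closed: final G1 returns to the first vertex.

**Shape 3** — `<path>` regular polygon, stroke `#0000ff` → cut (S826, F1539). Machine vertices: (10.82,146.91) → (37.73,165.10) → (69.62,158.93) → (87.81,132.02) → (81.64,100.13) → (54.73,81.94) → (22.84,88.11) → (4.65,115.02) → (10.82,146.91). Closed: final G1 returns to the first vertex.

**Shape 4** — `<path>` quadratic bezier, stroke `#008000` → engrave (S171, F2353). Control points (SVG): P0=(168.31,69.80), P1=(138.45,154.19), P2=(43.35,239.91); sampled at t=k/4. Machine vertices: (168.31,197.06) → (149.30,154.78) → (122.14,112.34) → (86.82,69.73) → (43.35,26.95). Open path.

**Shape 5** — `<polygon>` regular polygon, stroke `#0000ff` → cut (S826, F1539). Machine vertices: (42.76,152.90) → (57.31,157.20) → (53.76,142.45) → (42.76,152.90). Closed: final G1 returns to the first vertex.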